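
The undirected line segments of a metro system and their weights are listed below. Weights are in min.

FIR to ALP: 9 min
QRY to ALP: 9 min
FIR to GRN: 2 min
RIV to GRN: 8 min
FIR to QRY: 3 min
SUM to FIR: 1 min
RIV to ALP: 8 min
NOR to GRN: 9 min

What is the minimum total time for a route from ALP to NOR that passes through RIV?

Shortest ALP→RIV: ALP–RIV = 8
Shortest RIV→NOR: RIV–GRN–NOR = 17
Total via RIV: 8 + 17 = 25 min.

25 min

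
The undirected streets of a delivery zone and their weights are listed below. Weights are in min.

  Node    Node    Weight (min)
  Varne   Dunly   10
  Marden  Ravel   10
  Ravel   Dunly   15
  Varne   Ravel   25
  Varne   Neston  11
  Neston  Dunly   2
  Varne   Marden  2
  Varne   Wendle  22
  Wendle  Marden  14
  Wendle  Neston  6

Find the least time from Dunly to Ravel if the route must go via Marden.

22 min

Shortest Dunly→Marden: Dunly–Varne–Marden = 12
Best Marden to Ravel: Marden–Ravel costing 10
Total via Marden: 12 + 10 = 22 min.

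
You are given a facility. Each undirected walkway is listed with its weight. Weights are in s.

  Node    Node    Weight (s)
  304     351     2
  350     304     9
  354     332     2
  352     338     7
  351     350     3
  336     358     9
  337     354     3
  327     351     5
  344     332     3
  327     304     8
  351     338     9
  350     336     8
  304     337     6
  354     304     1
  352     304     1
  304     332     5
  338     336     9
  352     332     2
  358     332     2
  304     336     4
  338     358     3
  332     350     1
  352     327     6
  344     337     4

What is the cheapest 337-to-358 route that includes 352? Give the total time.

Shortest 337→352: 337–354–304–352 = 5
Best 352 to 358: 352–332–358 costing 4
Total via 352: 5 + 4 = 9 s.

9 s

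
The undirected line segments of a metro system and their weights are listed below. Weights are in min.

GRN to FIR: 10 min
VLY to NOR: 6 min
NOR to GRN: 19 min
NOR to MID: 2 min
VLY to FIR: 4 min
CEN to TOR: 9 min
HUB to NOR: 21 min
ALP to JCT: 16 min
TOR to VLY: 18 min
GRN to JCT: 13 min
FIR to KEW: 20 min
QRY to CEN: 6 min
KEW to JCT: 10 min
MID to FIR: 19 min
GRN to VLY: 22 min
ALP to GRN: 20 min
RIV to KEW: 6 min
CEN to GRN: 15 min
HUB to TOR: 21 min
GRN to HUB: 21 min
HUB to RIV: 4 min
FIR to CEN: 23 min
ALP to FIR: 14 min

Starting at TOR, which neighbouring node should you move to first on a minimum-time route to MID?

VLY

Enumerating some paths:
TOR–VLY–NOR–MID: 18+6+2 = 26
TOR–HUB–NOR–MID: 21+21+2 = 44
TOR–VLY–FIR–MID: 18+4+19 = 41
The minimum is 26 min via TOR–VLY–NOR–MID.
So from TOR the first move is to VLY.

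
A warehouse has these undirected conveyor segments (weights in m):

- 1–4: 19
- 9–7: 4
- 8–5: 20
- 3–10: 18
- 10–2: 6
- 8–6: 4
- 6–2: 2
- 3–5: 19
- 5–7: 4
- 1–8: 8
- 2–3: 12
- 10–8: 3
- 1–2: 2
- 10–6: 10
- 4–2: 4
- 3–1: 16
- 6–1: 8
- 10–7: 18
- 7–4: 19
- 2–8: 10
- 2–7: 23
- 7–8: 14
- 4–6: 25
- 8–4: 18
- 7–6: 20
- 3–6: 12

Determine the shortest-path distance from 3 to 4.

16 m

Compare a few routes:
3 → 6 → 2 → 4: 12+2+4 = 18
3 → 2 → 4: 12+4 = 16
3 → 1 → 2 → 4: 16+2+4 = 22
The minimum is 16 m via 3 → 2 → 4.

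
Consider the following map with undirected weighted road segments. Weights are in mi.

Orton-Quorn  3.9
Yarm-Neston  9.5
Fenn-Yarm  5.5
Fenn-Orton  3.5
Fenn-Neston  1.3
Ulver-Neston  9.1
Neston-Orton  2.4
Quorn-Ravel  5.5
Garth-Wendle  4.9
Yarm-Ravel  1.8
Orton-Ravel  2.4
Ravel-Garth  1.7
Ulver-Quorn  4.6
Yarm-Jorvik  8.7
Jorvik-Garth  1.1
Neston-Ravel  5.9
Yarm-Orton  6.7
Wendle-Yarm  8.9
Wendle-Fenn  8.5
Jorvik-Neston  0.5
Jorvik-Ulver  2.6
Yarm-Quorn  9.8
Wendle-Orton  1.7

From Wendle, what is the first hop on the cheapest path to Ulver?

Orton

Compare a few routes:
Wendle - Garth - Jorvik - Ulver: 4.9+1.1+2.6 = 8.6
Wendle - Orton - Neston - Jorvik - Ulver: 1.7+2.4+0.5+2.6 = 7.2
Wendle - Orton - Ravel - Garth - Jorvik - Ulver: 1.7+2.4+1.7+1.1+2.6 = 9.5
The minimum is 7.2 mi via Wendle - Orton - Neston - Jorvik - Ulver.
So from Wendle the first move is to Orton.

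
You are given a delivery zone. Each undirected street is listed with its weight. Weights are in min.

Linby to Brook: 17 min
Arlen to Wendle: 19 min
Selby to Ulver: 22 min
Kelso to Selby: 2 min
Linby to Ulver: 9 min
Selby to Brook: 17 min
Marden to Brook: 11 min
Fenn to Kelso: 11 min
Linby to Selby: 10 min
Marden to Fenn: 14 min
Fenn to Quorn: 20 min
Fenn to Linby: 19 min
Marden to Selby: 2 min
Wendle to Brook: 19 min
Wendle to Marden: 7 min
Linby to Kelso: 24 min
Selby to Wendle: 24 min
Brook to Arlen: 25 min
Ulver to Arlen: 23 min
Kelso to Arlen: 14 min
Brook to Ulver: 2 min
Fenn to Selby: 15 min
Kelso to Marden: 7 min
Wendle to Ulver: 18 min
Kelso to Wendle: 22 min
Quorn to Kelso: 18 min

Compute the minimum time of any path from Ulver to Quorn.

Running Dijkstra from Ulver:
Ulver: 0
Brook: 2  (via Ulver)
Linby: 9  (via Ulver)
Marden: 13  (via Brook)
Selby: 15  (via Marden)
Kelso: 17  (via Selby)
Wendle: 18  (via Ulver)
Arlen: 23  (via Ulver)
Fenn: 27  (via Marden)
Quorn: 35  (via Kelso)
Shortest route: Ulver → Brook → Marden → Selby → Kelso → Quorn = 35 min.

35 min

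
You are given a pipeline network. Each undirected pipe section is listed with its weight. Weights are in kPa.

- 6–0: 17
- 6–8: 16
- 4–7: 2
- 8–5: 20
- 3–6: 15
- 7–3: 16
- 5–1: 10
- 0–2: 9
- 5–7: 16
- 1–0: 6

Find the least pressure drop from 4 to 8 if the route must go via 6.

49 kPa

Shortest 4→6: 4 → 7 → 3 → 6 = 33
Best 6 to 8: 6 → 8 costing 16
Total via 6: 33 + 16 = 49 kPa.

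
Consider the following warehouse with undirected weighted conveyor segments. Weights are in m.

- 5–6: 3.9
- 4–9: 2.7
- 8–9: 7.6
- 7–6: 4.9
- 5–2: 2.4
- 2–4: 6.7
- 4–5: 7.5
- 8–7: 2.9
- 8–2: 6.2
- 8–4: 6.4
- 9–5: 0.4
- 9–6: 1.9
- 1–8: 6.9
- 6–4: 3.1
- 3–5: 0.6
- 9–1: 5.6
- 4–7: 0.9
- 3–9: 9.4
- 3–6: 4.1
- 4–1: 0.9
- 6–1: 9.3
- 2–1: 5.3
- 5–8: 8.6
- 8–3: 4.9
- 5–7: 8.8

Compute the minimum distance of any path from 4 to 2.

Running Dijkstra from 4:
4: 0
1: 0.9  (via 4)
7: 0.9  (via 4)
9: 2.7  (via 4)
5: 3.1  (via 9)
6: 3.1  (via 4)
3: 3.7  (via 5)
8: 3.8  (via 7)
2: 5.5  (via 5)
Shortest route: 4–9–5–2 = 5.5 m.

5.5 m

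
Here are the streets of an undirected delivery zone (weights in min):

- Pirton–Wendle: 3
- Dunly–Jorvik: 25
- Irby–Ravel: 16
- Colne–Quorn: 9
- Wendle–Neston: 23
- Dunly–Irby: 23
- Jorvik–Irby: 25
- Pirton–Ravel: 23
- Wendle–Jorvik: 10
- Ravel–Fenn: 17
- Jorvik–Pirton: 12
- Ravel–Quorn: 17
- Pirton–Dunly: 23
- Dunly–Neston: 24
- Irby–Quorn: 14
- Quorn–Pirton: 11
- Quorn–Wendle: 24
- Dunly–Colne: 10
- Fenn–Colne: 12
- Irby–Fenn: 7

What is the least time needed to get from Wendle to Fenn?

Candidate routes:
Wendle - Pirton - Ravel - Fenn: 3+23+17 = 43
Wendle - Pirton - Quorn - Colne - Fenn: 3+11+9+12 = 35
Wendle - Jorvik - Irby - Fenn: 10+25+7 = 42
Cheapest is Wendle - Pirton - Quorn - Colne - Fenn at 35 min.

35 min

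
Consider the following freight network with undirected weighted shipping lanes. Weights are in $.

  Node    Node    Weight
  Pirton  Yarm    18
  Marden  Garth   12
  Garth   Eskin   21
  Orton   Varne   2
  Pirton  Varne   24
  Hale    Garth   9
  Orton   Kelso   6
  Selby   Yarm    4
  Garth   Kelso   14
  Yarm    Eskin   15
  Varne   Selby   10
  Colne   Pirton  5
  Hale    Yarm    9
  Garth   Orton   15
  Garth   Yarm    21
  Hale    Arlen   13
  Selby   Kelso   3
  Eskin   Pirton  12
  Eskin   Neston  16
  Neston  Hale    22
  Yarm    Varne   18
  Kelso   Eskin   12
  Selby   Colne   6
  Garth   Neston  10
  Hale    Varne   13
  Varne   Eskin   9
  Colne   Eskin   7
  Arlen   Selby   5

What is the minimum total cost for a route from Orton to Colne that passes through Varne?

Best Orton to Varne: Orton–Varne costing 2
Shortest Varne→Colne: Varne–Eskin–Colne = 16
Total via Varne: 2 + 16 = $18.

$18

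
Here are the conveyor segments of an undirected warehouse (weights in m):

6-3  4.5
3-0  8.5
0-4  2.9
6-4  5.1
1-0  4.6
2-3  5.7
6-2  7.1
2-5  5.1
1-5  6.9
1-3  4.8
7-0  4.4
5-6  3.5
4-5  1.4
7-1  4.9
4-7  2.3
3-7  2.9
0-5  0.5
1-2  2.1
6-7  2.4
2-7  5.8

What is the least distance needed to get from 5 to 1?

Running Dijkstra from 5:
5: 0
0: 0.5  (via 5)
4: 1.4  (via 5)
6: 3.5  (via 5)
7: 3.7  (via 4)
1: 5.1  (via 0)
Shortest route: 5 → 0 → 1 = 5.1 m.

5.1 m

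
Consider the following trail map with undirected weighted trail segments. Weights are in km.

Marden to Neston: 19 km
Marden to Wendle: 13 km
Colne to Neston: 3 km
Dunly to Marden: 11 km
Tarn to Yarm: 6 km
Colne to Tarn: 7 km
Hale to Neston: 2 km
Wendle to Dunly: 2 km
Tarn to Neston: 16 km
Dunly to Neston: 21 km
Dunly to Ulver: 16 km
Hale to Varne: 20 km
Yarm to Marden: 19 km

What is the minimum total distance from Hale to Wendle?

Settle nodes by increasing distance from Hale:
Hale: 0
Neston: 2  (via Hale)
Colne: 5  (via Neston)
Tarn: 12  (via Colne)
Yarm: 18  (via Tarn)
Varne: 20  (via Hale)
Marden: 21  (via Neston)
Dunly: 23  (via Neston)
Wendle: 25  (via Dunly)
Shortest route: Hale–Neston–Dunly–Wendle = 25 km.

25 km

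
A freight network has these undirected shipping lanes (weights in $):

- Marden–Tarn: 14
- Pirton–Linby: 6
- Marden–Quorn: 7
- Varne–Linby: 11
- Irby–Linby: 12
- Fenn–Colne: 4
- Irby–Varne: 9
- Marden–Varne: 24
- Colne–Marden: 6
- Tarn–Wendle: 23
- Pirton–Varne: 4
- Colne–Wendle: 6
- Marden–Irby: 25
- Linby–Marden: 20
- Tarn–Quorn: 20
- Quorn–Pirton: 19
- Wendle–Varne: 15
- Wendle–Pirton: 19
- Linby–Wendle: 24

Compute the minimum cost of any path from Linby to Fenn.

Running Dijkstra from Linby:
Linby: 0
Pirton: 6  (via Linby)
Varne: 10  (via Pirton)
Irby: 12  (via Linby)
Marden: 20  (via Linby)
Wendle: 24  (via Linby)
Quorn: 25  (via Pirton)
Colne: 26  (via Marden)
Fenn: 30  (via Colne)
Shortest route: Linby–Marden–Colne–Fenn = $30.

$30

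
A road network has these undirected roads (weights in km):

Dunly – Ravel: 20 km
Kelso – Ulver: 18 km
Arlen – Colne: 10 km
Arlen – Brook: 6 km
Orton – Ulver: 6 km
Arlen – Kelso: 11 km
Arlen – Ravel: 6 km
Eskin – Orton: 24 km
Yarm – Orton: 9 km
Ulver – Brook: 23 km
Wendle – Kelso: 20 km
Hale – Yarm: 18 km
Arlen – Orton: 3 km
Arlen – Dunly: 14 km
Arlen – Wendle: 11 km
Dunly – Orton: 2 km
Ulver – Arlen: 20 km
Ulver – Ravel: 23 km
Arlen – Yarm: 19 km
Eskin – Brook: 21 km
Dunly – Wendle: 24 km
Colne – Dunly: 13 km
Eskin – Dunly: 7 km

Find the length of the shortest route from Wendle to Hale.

Running Dijkstra from Wendle:
Wendle: 0
Arlen: 11  (via Wendle)
Orton: 14  (via Arlen)
Dunly: 16  (via Orton)
Brook: 17  (via Arlen)
Ravel: 17  (via Arlen)
Kelso: 20  (via Wendle)
Ulver: 20  (via Orton)
Colne: 21  (via Arlen)
Yarm: 23  (via Orton)
Eskin: 23  (via Dunly)
Hale: 41  (via Yarm)
Shortest route: Wendle–Arlen–Orton–Yarm–Hale = 41 km.

41 km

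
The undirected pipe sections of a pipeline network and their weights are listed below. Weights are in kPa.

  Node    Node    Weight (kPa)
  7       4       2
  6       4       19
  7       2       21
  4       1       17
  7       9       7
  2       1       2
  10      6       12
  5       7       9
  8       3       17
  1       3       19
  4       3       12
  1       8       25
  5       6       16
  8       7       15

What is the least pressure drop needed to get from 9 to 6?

Shortest distances from 9:
9: 0
7: 7  (via 9)
4: 9  (via 7)
5: 16  (via 7)
3: 21  (via 4)
8: 22  (via 7)
1: 26  (via 4)
2: 28  (via 7)
6: 28  (via 4)
Shortest route: 9–7–4–6 = 28 kPa.

28 kPa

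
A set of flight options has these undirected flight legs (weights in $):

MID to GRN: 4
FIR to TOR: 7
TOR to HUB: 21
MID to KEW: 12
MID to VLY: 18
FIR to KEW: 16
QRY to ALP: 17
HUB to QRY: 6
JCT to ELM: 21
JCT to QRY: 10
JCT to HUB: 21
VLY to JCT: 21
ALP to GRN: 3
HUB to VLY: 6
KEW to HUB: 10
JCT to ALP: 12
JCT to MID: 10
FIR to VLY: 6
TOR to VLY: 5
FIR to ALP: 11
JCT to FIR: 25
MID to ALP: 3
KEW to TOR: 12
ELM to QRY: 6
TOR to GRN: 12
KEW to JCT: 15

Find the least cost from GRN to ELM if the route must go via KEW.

$38

Best GRN to KEW: GRN → MID → KEW costing 16
Shortest KEW→ELM: KEW → HUB → QRY → ELM = 22
Total via KEW: 16 + 22 = $38.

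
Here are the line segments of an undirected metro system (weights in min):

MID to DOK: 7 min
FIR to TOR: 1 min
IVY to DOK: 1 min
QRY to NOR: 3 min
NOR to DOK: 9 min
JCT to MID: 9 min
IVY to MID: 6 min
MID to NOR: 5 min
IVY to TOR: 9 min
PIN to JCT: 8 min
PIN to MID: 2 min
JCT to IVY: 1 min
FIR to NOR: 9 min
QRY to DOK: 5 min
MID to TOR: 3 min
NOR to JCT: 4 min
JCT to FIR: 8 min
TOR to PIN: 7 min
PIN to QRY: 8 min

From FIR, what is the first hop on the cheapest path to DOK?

Compare a few routes:
FIR - TOR - MID - DOK: 1+3+7 = 11
FIR - JCT - IVY - DOK: 8+1+1 = 10
The minimum is 10 min via FIR - JCT - IVY - DOK.
So from FIR the first move is to JCT.

JCT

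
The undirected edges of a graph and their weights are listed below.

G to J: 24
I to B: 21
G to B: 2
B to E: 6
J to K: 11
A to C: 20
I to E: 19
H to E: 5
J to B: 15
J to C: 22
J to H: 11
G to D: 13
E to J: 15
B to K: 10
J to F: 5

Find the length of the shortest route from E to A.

Settle nodes by increasing distance from E:
E: 0
H: 5  (via E)
B: 6  (via E)
G: 8  (via B)
J: 15  (via E)
K: 16  (via B)
I: 19  (via E)
F: 20  (via J)
D: 21  (via G)
C: 37  (via J)
A: 57  (via C)
Shortest route: E–J–C–A = 57.

57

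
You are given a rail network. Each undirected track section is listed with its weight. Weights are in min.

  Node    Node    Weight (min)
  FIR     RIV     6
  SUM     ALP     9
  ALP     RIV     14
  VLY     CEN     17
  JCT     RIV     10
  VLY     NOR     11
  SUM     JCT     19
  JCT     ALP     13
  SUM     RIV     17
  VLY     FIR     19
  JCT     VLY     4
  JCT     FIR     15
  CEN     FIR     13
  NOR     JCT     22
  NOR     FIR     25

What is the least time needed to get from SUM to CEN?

36 min

Running Dijkstra from SUM:
SUM: 0
ALP: 9  (via SUM)
RIV: 17  (via SUM)
JCT: 19  (via SUM)
VLY: 23  (via JCT)
FIR: 23  (via RIV)
NOR: 34  (via VLY)
CEN: 36  (via FIR)
Shortest route: SUM–RIV–FIR–CEN = 36 min.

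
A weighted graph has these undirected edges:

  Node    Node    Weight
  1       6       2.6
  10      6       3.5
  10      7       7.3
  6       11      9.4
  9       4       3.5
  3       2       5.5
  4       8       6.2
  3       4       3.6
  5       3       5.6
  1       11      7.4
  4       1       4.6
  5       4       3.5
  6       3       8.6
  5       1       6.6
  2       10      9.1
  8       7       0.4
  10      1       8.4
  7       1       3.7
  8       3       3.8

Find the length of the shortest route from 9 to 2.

Candidate routes:
9–4–3–2: 3.5+3.6+5.5 = 12.6
9–4–5–3–2: 3.5+3.5+5.6+5.5 = 18.1
9–4–8–3–2: 3.5+6.2+3.8+5.5 = 19
9–4–1–7–8–3–2: 3.5+4.6+3.7+0.4+3.8+5.5 = 21.5
Cheapest is 9–4–3–2 at 12.6.

12.6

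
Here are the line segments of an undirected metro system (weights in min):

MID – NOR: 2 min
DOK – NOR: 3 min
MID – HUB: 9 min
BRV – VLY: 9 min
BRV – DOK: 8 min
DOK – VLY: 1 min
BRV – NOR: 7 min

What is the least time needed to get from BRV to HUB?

Running Dijkstra from BRV:
BRV: 0
NOR: 7  (via BRV)
DOK: 8  (via BRV)
MID: 9  (via NOR)
VLY: 9  (via BRV)
HUB: 18  (via MID)
Shortest route: BRV–NOR–MID–HUB = 18 min.

18 min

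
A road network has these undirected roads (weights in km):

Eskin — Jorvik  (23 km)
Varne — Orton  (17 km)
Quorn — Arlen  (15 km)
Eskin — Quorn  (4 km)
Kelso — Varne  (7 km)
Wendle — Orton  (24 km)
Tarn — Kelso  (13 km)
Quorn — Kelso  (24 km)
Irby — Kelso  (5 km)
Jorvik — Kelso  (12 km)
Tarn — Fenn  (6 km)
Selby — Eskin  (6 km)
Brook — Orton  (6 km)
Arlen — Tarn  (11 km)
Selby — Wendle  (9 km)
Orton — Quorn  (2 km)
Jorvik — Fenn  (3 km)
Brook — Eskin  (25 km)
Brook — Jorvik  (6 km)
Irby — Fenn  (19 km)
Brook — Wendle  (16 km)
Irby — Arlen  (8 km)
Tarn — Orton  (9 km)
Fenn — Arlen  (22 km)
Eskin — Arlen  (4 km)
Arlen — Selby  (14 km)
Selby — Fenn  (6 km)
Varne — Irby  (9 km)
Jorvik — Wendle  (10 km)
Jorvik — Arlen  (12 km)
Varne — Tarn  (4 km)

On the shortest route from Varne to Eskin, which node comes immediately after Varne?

Tarn

Candidate routes:
Varne–Tarn–Orton–Quorn–Eskin: 4+9+2+4 = 19
Varne–Irby–Arlen–Eskin: 9+8+4 = 21
The minimum is 19 km via Varne–Tarn–Orton–Quorn–Eskin.
So from Varne the first move is to Tarn.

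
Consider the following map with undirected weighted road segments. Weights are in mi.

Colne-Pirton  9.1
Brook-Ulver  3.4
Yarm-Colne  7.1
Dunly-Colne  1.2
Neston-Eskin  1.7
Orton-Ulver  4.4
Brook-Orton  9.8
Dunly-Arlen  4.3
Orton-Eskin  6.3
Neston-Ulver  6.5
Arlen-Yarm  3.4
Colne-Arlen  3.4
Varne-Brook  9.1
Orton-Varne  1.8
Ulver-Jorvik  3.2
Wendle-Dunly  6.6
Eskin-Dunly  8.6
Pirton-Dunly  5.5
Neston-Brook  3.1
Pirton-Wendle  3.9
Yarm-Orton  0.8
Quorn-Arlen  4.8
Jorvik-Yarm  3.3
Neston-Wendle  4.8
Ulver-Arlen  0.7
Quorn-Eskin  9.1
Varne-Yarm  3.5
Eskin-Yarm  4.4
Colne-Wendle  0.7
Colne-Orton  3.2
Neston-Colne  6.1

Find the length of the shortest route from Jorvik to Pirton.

Settle nodes by increasing distance from Jorvik:
Jorvik: 0
Ulver: 3.2  (via Jorvik)
Yarm: 3.3  (via Jorvik)
Arlen: 3.9  (via Ulver)
Orton: 4.1  (via Yarm)
Varne: 5.9  (via Orton)
Brook: 6.6  (via Ulver)
Colne: 7.3  (via Arlen)
Eskin: 7.7  (via Yarm)
Wendle: 8  (via Colne)
Dunly: 8.2  (via Arlen)
Quorn: 8.7  (via Arlen)
Neston: 9.4  (via Eskin)
Pirton: 11.9  (via Wendle)
Shortest route: Jorvik → Ulver → Arlen → Colne → Wendle → Pirton = 11.9 mi.

11.9 mi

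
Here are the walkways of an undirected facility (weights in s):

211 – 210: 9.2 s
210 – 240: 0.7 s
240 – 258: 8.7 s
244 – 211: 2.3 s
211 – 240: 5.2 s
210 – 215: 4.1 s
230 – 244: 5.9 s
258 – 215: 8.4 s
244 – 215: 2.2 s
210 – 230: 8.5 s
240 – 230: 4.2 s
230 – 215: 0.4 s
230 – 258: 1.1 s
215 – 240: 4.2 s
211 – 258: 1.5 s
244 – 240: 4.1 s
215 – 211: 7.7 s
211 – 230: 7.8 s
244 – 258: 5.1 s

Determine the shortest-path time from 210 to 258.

5.6 s

Compare a few routes:
210 → 240 → 230 → 258: 0.7+4.2+1.1 = 6
210 → 215 → 230 → 258: 4.1+0.4+1.1 = 5.6
The minimum is 5.6 s via 210 → 215 → 230 → 258.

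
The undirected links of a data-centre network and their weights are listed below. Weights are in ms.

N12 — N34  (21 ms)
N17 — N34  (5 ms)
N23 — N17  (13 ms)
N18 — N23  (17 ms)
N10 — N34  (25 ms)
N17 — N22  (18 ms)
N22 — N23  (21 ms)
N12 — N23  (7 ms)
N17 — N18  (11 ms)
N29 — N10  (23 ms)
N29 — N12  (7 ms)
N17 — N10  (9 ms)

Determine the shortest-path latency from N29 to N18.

31 ms

Enumerating some paths:
N29–N12–N34–N17–N18: 7+21+5+11 = 44
N29–N12–N23–N17–N18: 7+7+13+11 = 38
N29–N12–N23–N18: 7+7+17 = 31
N29–N10–N17–N18: 23+9+11 = 43
Cheapest is N29–N12–N23–N18 at 31 ms.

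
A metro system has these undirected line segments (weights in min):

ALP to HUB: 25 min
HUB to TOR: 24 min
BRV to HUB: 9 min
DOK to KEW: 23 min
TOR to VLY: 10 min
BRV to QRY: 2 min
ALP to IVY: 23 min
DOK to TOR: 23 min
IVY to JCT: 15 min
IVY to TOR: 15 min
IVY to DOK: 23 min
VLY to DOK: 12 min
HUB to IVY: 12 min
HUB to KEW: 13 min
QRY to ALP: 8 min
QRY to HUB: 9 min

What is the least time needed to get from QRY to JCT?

36 min

Settle nodes by increasing distance from QRY:
QRY: 0
BRV: 2  (via QRY)
ALP: 8  (via QRY)
HUB: 9  (via QRY)
IVY: 21  (via HUB)
KEW: 22  (via HUB)
TOR: 33  (via HUB)
JCT: 36  (via IVY)
Shortest route: QRY → HUB → IVY → JCT = 36 min.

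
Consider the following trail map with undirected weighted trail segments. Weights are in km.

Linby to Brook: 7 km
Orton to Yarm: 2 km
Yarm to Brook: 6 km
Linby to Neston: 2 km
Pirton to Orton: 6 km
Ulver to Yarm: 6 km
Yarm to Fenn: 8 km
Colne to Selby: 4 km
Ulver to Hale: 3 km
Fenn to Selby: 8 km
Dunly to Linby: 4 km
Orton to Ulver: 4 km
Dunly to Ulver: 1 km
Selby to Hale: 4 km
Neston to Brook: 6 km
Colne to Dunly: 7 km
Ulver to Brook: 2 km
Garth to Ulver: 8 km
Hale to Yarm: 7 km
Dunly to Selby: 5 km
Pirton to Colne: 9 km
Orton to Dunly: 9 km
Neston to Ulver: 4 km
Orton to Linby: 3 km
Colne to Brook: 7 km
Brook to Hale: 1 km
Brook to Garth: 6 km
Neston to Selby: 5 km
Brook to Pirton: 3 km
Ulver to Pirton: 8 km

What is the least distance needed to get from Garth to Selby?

11 km

Compare a few routes:
Garth - Ulver - Brook - Hale - Selby: 8+2+1+4 = 15
Garth - Brook - Hale - Selby: 6+1+4 = 11
Garth - Brook - Ulver - Dunly - Selby: 6+2+1+5 = 14
Garth - Ulver - Dunly - Selby: 8+1+5 = 14
The minimum is 11 km via Garth - Brook - Hale - Selby.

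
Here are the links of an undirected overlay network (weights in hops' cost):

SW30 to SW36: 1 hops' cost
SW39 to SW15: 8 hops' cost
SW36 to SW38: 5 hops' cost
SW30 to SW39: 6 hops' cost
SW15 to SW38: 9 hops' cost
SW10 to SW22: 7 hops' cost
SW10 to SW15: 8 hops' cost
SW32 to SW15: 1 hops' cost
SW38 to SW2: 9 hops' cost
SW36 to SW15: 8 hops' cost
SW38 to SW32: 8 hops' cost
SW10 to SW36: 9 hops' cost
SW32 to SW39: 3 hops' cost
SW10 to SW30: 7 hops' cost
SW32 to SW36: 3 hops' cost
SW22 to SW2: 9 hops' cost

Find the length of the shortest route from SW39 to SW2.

20 hops' cost

Shortest distances from SW39:
SW39: 0
SW32: 3  (via SW39)
SW15: 4  (via SW32)
SW36: 6  (via SW32)
SW30: 6  (via SW39)
SW38: 11  (via SW32)
SW10: 12  (via SW15)
SW22: 19  (via SW10)
SW2: 20  (via SW38)
Shortest route: SW39 → SW32 → SW38 → SW2 = 20 hops' cost.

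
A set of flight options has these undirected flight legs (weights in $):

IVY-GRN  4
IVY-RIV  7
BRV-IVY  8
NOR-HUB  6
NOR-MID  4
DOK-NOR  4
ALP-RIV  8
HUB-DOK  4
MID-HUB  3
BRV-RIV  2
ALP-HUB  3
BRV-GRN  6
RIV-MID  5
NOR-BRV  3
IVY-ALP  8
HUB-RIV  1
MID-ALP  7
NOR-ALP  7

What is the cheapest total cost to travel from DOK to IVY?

Compare a few routes:
DOK → HUB → RIV → IVY: 4+1+7 = 12
DOK → HUB → ALP → IVY: 4+3+8 = 15
DOK → HUB → RIV → BRV → IVY: 4+1+2+8 = 15
DOK → NOR → BRV → IVY: 4+3+8 = 15
The minimum is $12 via DOK → HUB → RIV → IVY.

$12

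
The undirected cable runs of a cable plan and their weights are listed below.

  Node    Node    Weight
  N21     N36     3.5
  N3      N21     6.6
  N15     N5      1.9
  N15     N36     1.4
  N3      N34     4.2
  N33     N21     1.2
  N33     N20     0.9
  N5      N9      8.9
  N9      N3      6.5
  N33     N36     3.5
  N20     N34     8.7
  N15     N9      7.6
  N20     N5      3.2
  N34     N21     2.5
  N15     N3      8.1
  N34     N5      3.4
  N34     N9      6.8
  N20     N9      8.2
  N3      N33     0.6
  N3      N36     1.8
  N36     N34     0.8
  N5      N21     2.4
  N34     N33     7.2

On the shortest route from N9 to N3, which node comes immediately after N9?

Candidate routes:
N9 → N34 → N36 → N3: 6.8+0.8+1.8 = 9.4
N9 → N3: 6.5 = 6.5
The minimum is 6.5 via N9 → N3.
So from N9 the first move is to N3.

N3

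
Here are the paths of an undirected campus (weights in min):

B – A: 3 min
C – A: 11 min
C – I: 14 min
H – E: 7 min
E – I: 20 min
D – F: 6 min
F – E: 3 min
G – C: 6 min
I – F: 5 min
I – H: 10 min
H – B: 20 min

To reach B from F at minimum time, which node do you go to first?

E

Candidate routes:
F–I–H–B: 5+10+20 = 35
F–I–C–A–B: 5+14+11+3 = 33
F–E–H–B: 3+7+20 = 30
Cheapest is F–E–H–B at 30 min.
So from F the first move is to E.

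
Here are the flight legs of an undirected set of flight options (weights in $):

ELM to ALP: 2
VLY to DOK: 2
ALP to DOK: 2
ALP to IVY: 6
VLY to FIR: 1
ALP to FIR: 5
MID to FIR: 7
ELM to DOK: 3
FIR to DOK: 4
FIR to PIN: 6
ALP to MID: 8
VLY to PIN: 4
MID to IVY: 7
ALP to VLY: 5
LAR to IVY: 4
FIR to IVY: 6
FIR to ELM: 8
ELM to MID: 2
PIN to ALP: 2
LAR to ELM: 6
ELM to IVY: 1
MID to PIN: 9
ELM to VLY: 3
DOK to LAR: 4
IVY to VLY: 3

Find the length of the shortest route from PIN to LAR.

Settle nodes by increasing distance from PIN:
PIN: 0
ALP: 2  (via PIN)
DOK: 4  (via ALP)
ELM: 4  (via ALP)
VLY: 4  (via PIN)
FIR: 5  (via VLY)
IVY: 5  (via ELM)
MID: 6  (via ELM)
LAR: 8  (via DOK)
Shortest route: PIN → ALP → DOK → LAR = $8.

$8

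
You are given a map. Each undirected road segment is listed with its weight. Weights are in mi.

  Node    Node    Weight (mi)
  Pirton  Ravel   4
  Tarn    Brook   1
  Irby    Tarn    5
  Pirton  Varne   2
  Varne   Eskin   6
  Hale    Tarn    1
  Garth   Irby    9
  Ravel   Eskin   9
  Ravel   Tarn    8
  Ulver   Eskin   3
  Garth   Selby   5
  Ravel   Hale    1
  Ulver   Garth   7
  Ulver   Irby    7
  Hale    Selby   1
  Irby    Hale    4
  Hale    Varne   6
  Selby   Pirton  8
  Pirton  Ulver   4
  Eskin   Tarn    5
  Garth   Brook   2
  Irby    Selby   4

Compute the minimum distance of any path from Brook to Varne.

8 mi

Compare a few routes:
Brook–Tarn–Hale–Ravel–Pirton–Varne: 1+1+1+4+2 = 9
Brook–Tarn–Eskin–Varne: 1+5+6 = 12
Brook–Tarn–Hale–Varne: 1+1+6 = 8
Brook–Tarn–Hale–Selby–Pirton–Varne: 1+1+1+8+2 = 13
The minimum is 8 mi via Brook–Tarn–Hale–Varne.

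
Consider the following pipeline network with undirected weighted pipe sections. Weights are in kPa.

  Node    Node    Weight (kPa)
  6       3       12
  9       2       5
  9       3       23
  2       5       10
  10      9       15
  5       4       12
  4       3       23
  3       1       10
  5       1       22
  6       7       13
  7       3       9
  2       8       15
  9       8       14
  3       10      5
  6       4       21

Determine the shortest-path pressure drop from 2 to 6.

37 kPa

Settle nodes by increasing distance from 2:
2: 0
9: 5  (via 2)
5: 10  (via 2)
8: 15  (via 2)
10: 20  (via 9)
4: 22  (via 5)
3: 25  (via 10)
1: 32  (via 5)
7: 34  (via 3)
6: 37  (via 3)
Shortest route: 2–9–10–3–6 = 37 kPa.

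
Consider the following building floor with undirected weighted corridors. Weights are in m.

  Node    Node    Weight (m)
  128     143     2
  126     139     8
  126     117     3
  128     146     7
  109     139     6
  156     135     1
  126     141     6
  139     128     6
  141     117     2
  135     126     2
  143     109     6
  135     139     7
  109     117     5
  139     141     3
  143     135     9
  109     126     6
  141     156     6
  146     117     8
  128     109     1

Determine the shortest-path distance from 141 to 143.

Running Dijkstra from 141:
141: 0
117: 2  (via 141)
139: 3  (via 141)
126: 5  (via 117)
156: 6  (via 141)
109: 7  (via 117)
135: 7  (via 126)
128: 8  (via 109)
143: 10  (via 128)
Shortest route: 141–117–109–128–143 = 10 m.

10 m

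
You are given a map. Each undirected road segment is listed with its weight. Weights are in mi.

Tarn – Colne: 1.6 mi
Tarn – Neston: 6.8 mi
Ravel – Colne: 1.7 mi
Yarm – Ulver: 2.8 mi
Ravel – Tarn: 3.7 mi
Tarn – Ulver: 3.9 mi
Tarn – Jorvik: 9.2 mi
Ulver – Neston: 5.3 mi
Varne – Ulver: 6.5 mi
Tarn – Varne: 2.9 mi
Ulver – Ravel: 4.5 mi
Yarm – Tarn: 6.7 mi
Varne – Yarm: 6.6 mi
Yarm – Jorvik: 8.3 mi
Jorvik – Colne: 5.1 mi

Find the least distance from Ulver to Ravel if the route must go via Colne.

Shortest Ulver→Colne: Ulver → Tarn → Colne = 5.5
Best Colne to Ravel: Colne → Ravel costing 1.7
Total via Colne: 5.5 + 1.7 = 7.2 mi.

7.2 mi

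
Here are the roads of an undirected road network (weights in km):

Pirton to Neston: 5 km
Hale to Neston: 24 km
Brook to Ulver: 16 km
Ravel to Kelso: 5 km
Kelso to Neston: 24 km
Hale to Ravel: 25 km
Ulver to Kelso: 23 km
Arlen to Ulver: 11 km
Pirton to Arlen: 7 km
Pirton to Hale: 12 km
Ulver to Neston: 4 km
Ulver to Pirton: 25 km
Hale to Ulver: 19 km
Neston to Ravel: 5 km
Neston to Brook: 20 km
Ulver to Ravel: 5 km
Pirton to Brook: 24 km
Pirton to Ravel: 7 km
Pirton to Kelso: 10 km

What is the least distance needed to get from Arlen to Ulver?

Settle nodes by increasing distance from Arlen:
Arlen: 0
Pirton: 7  (via Arlen)
Ulver: 11  (via Arlen)
Shortest route: Arlen → Ulver = 11 km.

11 km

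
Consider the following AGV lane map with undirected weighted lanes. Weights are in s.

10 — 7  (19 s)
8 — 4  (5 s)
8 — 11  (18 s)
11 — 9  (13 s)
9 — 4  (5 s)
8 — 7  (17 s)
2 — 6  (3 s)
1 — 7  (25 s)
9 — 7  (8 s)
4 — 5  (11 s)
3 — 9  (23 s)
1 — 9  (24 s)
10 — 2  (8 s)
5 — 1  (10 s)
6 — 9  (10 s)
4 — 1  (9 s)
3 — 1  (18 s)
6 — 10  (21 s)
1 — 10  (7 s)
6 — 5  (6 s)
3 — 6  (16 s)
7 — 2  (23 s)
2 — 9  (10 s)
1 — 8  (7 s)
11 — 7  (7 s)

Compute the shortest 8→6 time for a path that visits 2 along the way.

23 s

Best 8 to 2: 8 → 4 → 9 → 2 costing 20
Shortest 2→6: 2 → 6 = 3
Total via 2: 20 + 3 = 23 s.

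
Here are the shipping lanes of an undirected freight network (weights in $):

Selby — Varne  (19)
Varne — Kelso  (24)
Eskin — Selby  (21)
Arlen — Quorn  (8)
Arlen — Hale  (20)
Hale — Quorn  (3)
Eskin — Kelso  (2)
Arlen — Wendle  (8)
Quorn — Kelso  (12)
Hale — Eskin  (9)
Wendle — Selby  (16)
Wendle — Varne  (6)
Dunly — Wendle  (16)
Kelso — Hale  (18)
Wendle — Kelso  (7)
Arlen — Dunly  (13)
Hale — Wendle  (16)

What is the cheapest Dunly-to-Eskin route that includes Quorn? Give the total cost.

$33

Best Dunly to Quorn: Dunly → Arlen → Quorn costing 21
Best Quorn to Eskin: Quorn → Hale → Eskin costing 12
Total via Quorn: 21 + 12 = $33.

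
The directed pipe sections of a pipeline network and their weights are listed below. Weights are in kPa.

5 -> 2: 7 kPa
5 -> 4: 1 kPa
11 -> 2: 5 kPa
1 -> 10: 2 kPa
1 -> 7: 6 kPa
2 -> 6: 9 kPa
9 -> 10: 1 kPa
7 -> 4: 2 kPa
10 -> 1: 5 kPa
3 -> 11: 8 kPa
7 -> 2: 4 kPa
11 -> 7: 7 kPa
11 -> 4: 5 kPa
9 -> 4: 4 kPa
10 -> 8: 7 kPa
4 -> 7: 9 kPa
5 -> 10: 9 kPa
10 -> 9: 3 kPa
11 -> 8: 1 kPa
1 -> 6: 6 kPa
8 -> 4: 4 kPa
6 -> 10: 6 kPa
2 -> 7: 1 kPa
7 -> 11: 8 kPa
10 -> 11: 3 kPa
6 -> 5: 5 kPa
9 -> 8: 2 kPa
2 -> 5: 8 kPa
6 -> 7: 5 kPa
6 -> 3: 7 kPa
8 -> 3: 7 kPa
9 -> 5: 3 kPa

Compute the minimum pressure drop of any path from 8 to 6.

Shortest distances from 8:
8: 0
4: 4  (via 8)
3: 7  (via 8)
7: 13  (via 4)
11: 15  (via 3)
2: 17  (via 7)
5: 25  (via 2)
6: 26  (via 2)
Shortest route: 8 → 4 → 7 → 2 → 6 = 26 kPa.

26 kPa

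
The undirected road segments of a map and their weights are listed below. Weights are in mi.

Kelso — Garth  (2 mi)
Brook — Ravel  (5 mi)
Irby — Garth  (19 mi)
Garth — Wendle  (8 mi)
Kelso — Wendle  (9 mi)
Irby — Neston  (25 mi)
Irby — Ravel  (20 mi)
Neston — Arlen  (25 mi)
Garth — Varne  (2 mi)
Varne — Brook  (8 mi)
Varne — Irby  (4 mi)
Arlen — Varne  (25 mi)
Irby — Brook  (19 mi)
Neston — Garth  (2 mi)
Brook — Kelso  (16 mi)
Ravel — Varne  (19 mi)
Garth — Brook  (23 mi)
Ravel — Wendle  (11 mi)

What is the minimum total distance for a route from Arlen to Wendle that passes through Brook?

Shortest Arlen→Brook: Arlen–Varne–Brook = 33
Shortest Brook→Wendle: Brook–Ravel–Wendle = 16
Total via Brook: 33 + 16 = 49 mi.

49 mi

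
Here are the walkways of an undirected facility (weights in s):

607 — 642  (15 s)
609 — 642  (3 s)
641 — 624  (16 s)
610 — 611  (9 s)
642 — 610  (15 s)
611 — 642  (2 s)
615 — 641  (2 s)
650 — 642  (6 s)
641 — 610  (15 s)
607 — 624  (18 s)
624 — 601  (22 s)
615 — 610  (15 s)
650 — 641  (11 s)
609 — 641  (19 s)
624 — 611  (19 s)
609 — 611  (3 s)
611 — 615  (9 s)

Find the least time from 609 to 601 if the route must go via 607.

Best 609 to 607: 609 → 642 → 607 costing 18
Best 607 to 601: 607 → 624 → 601 costing 40
Total via 607: 18 + 40 = 58 s.

58 s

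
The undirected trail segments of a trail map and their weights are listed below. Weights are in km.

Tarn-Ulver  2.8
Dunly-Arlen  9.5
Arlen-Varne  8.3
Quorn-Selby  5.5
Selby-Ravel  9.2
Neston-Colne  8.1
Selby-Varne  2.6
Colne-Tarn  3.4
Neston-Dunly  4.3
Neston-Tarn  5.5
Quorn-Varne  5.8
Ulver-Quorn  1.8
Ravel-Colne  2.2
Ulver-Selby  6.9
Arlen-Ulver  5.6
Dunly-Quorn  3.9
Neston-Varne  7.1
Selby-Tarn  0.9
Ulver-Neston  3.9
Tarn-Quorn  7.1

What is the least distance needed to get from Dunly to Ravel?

14.1 km

Settle nodes by increasing distance from Dunly:
Dunly: 0
Quorn: 3.9  (via Dunly)
Neston: 4.3  (via Dunly)
Ulver: 5.7  (via Quorn)
Tarn: 8.5  (via Ulver)
Selby: 9.4  (via Quorn)
Arlen: 9.5  (via Dunly)
Varne: 9.7  (via Quorn)
Colne: 11.9  (via Tarn)
Ravel: 14.1  (via Colne)
Shortest route: Dunly → Quorn → Ulver → Tarn → Colne → Ravel = 14.1 km.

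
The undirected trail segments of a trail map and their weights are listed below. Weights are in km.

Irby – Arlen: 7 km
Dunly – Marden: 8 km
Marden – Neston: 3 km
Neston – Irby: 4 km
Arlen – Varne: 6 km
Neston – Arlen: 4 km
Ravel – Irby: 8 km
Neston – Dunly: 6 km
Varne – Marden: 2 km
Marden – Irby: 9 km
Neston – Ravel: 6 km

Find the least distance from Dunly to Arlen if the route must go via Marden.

Shortest Dunly→Marden: Dunly–Marden = 8
Best Marden to Arlen: Marden–Neston–Arlen costing 7
Total via Marden: 8 + 7 = 15 km.

15 km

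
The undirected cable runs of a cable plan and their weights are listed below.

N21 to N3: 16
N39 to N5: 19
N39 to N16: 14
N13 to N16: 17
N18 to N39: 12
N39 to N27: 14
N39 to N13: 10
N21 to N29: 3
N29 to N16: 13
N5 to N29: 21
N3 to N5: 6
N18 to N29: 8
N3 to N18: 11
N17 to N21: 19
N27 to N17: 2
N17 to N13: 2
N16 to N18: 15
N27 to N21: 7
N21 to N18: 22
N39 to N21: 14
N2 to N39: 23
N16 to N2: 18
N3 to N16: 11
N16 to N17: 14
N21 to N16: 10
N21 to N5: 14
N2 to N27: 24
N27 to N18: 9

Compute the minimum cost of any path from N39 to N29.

Settle nodes by increasing distance from N39:
N39: 0
N13: 10  (via N39)
N18: 12  (via N39)
N17: 12  (via N13)
N21: 14  (via N39)
N27: 14  (via N39)
N16: 14  (via N39)
N29: 17  (via N21)
Shortest route: N39 → N21 → N29 = 17.

17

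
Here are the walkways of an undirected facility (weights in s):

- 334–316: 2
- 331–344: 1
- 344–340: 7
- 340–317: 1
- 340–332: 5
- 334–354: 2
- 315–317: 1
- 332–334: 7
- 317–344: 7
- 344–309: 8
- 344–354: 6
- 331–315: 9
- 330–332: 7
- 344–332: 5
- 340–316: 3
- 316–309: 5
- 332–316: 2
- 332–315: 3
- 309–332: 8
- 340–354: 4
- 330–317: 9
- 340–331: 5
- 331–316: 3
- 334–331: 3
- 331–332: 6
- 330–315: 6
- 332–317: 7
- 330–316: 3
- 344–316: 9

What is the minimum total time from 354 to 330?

Settle nodes by increasing distance from 354:
354: 0
334: 2  (via 354)
316: 4  (via 334)
340: 4  (via 354)
331: 5  (via 334)
317: 5  (via 340)
315: 6  (via 317)
344: 6  (via 354)
332: 6  (via 316)
330: 7  (via 316)
Shortest route: 354 → 334 → 316 → 330 = 7 s.

7 s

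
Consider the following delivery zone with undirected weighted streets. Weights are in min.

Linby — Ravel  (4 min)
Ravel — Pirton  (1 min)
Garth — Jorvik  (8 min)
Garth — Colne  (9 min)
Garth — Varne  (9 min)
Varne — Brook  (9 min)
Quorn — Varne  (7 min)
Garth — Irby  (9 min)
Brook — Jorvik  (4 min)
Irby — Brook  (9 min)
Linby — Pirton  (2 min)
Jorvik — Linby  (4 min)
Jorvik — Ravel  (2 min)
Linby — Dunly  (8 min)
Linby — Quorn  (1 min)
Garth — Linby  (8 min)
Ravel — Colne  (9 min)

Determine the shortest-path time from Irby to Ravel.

Shortest distances from Irby:
Irby: 0
Garth: 9  (via Irby)
Brook: 9  (via Irby)
Jorvik: 13  (via Brook)
Ravel: 15  (via Jorvik)
Shortest route: Irby–Brook–Jorvik–Ravel = 15 min.

15 min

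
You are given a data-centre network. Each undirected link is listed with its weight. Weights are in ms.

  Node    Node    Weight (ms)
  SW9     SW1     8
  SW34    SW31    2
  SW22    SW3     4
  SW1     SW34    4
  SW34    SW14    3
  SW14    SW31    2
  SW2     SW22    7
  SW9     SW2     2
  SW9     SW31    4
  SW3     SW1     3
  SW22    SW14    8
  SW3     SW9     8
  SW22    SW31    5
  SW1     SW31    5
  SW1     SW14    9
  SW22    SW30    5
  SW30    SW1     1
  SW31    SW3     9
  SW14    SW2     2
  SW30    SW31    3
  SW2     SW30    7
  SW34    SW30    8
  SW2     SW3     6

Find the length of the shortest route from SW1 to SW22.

6 ms

Candidate routes:
SW1 - SW3 - SW22: 3+4 = 7
SW1 - SW30 - SW31 - SW22: 1+3+5 = 9
SW1 - SW30 - SW22: 1+5 = 6
The minimum is 6 ms via SW1 - SW30 - SW22.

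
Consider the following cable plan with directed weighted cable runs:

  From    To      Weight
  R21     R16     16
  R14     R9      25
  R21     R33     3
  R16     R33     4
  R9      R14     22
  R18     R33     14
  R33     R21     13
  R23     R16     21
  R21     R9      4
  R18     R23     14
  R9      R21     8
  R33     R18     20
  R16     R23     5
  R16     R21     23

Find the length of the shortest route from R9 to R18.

31

Enumerating some paths:
R9 → R21 → R33 → R18: 8+3+20 = 31
R9 → R21 → R16 → R33 → R18: 8+16+4+20 = 48
The minimum is 31 via R9 → R21 → R33 → R18.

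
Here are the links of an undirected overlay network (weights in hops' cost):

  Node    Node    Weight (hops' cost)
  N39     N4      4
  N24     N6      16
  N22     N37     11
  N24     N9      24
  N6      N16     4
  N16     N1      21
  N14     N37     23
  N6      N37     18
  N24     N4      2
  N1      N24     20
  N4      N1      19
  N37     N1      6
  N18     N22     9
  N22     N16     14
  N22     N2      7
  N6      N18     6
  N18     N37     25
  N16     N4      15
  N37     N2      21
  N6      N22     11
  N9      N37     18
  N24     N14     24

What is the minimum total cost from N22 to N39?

Compare a few routes:
N22–N18–N6–N24–N4–N39: 9+6+16+2+4 = 37
N22–N6–N16–N4–N39: 11+4+15+4 = 34
N22–N16–N4–N39: 14+15+4 = 33
The minimum is 33 hops' cost via N22–N16–N4–N39.

33 hops' cost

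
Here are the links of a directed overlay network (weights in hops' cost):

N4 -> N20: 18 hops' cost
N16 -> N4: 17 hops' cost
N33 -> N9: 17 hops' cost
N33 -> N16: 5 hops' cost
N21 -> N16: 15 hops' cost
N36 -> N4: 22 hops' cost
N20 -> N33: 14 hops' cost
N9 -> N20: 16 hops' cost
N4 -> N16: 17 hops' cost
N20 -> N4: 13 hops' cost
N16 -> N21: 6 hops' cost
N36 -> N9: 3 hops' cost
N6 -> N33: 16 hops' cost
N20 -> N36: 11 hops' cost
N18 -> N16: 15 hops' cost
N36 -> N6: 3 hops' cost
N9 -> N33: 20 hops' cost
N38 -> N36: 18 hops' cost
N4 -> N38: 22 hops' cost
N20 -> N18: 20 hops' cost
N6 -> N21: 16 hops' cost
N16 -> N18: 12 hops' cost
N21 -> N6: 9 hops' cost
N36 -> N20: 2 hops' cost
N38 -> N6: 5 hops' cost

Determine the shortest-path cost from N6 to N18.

33 hops' cost

Enumerating some paths:
N6 → N33 → N16 → N18: 16+5+12 = 33
N6 → N33 → N16 → N4 → N20 → N18: 16+5+17+18+20 = 76
N6 → N33 → N9 → N20 → N18: 16+17+16+20 = 69
N6 → N21 → N16 → N18: 16+15+12 = 43
The minimum is 33 hops' cost via N6 → N33 → N16 → N18.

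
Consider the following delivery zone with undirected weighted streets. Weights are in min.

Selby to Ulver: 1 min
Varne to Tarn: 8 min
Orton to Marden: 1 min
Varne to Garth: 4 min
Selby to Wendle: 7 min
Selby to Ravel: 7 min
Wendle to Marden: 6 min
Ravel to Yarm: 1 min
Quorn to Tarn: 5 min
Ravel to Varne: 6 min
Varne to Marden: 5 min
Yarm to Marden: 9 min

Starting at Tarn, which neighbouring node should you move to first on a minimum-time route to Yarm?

Enumerating some paths:
Tarn → Varne → Marden → Wendle → Selby → Ravel → Yarm: 8+5+6+7+7+1 = 34
Tarn → Varne → Marden → Yarm: 8+5+9 = 22
Tarn → Varne → Ravel → Yarm: 8+6+1 = 15
Cheapest is Tarn → Varne → Ravel → Yarm at 15 min.
So from Tarn the first move is to Varne.

Varne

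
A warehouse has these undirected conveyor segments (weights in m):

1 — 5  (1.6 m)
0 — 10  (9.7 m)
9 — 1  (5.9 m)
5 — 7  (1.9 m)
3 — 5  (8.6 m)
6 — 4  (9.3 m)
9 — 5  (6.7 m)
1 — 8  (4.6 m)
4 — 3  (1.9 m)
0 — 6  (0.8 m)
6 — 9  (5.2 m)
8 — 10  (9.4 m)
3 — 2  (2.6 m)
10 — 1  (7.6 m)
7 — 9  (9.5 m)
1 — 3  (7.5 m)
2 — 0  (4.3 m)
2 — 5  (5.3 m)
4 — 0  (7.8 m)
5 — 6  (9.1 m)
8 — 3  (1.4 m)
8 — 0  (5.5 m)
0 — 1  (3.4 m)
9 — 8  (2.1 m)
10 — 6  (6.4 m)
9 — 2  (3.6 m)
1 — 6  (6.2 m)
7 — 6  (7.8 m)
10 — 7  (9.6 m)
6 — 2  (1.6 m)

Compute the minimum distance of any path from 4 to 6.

Shortest distances from 4:
4: 0
3: 1.9  (via 4)
8: 3.3  (via 3)
2: 4.5  (via 3)
9: 5.4  (via 8)
6: 6.1  (via 2)
Shortest route: 4–3–2–6 = 6.1 m.

6.1 m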